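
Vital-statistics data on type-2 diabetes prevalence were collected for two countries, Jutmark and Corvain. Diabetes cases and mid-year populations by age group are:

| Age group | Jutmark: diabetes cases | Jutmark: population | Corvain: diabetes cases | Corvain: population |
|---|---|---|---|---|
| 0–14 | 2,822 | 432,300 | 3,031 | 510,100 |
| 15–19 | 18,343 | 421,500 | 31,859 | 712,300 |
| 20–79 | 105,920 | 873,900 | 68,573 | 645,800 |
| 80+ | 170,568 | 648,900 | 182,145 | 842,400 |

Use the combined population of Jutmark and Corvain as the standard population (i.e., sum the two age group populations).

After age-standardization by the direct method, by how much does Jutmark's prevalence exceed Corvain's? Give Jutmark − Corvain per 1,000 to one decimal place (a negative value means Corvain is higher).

Age-specific rates per 1,000 for Jutmark: 6.528, 43.518, 121.204, 262.857.
For Corvain: 5.942, 44.727, 106.183, 216.222.
Combined standard total = 5,087,200; weights = 0.1852, 0.2229, 0.2987, 0.2931.
Jutmark: 0.1852×6.528 + 0.2229×43.518 + 0.2987×121.204 + 0.2931×262.857 = 124.1715 per 1,000.
Corvain: 0.1852×5.942 + 0.2229×44.727 + 0.2987×106.183 + 0.2931×216.222 = 106.1740 per 1,000.
Difference = 124.1715 − 106.1740 = 17.9975.

18.0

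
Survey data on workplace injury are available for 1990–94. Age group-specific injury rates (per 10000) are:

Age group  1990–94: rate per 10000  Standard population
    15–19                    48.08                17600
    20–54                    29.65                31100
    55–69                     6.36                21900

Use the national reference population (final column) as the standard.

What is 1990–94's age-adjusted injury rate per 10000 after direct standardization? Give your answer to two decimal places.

27.02

Standard total = 70600; weights = 0.2493, 0.4405, 0.3102.
Standardized rate: 0.2493×48.08 + 0.4405×29.65 + 0.3102×6.36 = 27.0199 per 10000.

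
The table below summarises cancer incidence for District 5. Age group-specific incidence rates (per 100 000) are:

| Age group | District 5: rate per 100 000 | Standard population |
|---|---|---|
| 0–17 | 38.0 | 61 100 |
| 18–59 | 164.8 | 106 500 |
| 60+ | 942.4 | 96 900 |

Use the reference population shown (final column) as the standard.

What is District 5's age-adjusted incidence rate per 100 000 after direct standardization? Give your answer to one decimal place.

420.4

Standard total = 264 500; weights = 0.2310, 0.4026, 0.3664.
Standardized rate: 0.2310×38.0 + 0.4026×164.8 + 0.3664×942.4 = 420.3840 per 100 000.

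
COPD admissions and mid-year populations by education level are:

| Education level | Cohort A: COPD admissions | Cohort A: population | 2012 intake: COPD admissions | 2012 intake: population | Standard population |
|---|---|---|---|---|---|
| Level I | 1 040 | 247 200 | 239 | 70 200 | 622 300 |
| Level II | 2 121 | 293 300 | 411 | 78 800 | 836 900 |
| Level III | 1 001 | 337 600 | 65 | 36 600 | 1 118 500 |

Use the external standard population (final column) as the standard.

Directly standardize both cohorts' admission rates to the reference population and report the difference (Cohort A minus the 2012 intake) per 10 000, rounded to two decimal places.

Education-specific rates per 10 000 for Cohort A: 42.07, 72.32, 29.65.
For the 2012 intake: 34.05, 52.16, 17.76.
Standard total = 2 577 700; weights = 0.2414, 0.3247, 0.4339.
Cohort A: 0.2414×42.07 + 0.3247×72.32 + 0.4339×29.65 = 46.5009 per 10 000.
The 2012 intake: 0.2414×34.05 + 0.3247×52.16 + 0.4339×17.76 = 32.8592 per 10 000.
Difference = 46.5009 − 32.8592 = 13.6417.

13.64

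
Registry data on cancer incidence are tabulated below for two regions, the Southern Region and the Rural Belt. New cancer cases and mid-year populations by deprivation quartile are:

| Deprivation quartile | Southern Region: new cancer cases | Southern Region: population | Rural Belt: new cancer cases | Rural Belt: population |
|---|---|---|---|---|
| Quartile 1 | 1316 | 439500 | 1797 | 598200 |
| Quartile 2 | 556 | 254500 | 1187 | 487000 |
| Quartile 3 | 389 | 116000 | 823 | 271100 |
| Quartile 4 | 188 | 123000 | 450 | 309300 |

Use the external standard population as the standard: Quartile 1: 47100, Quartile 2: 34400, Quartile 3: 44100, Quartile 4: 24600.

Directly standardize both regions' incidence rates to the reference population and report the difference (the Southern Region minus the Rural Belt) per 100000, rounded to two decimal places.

4.44

Deprivation-specific rates per 100000 for the Southern Region: 299.43, 218.47, 335.34, 152.85.
For the Rural Belt: 300.40, 243.74, 303.58, 145.49.
Standard total = 150200; weights = 0.3136, 0.2290, 0.2936, 0.1638.
The Southern Region: 0.3136×299.43 + 0.2290×218.47 + 0.2936×335.34 + 0.1638×152.85 = 267.4248 per 100000.
The Rural Belt: 0.3136×300.40 + 0.2290×243.74 + 0.2936×303.58 + 0.1638×145.49 = 262.9847 per 100000.
Difference = 267.4248 − 262.9847 = 4.4401.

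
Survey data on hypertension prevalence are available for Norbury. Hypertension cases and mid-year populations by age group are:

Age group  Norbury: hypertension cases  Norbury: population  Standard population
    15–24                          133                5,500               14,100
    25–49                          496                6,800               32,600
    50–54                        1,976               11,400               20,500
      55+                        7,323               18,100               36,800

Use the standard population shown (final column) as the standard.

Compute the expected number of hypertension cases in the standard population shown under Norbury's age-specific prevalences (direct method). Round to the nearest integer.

21161

Age-specific rates per 1,000 for Norbury: 24.182, 72.941, 173.333, 404.586.
Expected hypertension cases = Σ (standard pop × age-specific rate ÷ 1,000)
= 14,100×24.182/1,000 + 32,600×72.941/1,000 + 20,500×173.333/1,000 + 36,800×404.586/1,000
= 340.96 + 2377.88 + 3553.33 + 14888.75 = 21160.93.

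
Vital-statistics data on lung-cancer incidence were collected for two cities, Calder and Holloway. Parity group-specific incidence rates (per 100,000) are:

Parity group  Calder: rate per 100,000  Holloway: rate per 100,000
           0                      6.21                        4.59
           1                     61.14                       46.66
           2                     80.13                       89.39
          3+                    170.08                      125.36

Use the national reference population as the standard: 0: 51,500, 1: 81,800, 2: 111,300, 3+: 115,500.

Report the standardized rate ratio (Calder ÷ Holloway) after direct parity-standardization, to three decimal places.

1.190

Standard total = 360,100; weights = 0.1430, 0.2272, 0.3091, 0.3207.
Calder: 0.1430×6.21 + 0.2272×61.14 + 0.3091×80.13 + 0.3207×170.08 = 94.0955 per 100,000.
Holloway: 0.1430×4.59 + 0.2272×46.66 + 0.3091×89.39 + 0.3207×125.36 = 79.0929 per 100,000.
Ratio = 94.0955 ÷ 79.0929 = 1.18968.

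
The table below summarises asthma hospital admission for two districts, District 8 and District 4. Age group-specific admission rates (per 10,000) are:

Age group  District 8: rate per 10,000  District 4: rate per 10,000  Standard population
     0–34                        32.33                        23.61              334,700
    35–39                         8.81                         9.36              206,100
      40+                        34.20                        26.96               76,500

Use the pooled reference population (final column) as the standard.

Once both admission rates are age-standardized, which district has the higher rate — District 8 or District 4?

District 8

Standard total = 617,300; weights = 0.5422, 0.3339, 0.1239.
District 8: 0.5422×32.33 + 0.3339×8.81 + 0.1239×34.20 = 24.7090 per 10,000.
District 4: 0.5422×23.61 + 0.3339×9.36 + 0.1239×26.96 = 19.2675 per 10,000.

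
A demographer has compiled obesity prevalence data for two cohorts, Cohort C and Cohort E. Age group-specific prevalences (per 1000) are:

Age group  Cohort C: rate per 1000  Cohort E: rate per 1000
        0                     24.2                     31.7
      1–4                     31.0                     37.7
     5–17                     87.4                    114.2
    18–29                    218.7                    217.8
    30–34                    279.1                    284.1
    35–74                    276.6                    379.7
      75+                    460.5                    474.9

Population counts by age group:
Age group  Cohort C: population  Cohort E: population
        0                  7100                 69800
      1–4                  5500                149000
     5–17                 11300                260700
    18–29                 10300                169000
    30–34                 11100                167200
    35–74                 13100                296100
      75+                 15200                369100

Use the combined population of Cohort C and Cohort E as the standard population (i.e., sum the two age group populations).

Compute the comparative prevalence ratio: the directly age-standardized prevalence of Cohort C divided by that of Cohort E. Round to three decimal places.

0.890

Combined standard total = 1554500; weights = 0.0495, 0.0994, 0.1750, 0.1153, 0.1147, 0.1989, 0.2472.
Cohort C: 0.0495×24.2 + 0.0994×31.0 + 0.1750×87.4 + 0.1153×218.7 + 0.1147×279.1 + 0.1989×276.6 + 0.2472×460.5 = 245.6704 per 1000.
Cohort E: 0.0495×31.7 + 0.0994×37.7 + 0.1750×114.2 + 0.1153×217.8 + 0.1147×284.1 + 0.1989×379.7 + 0.2472×474.9 = 275.9335 per 1000.
Ratio = 245.6704 ÷ 275.9335 = 0.89032.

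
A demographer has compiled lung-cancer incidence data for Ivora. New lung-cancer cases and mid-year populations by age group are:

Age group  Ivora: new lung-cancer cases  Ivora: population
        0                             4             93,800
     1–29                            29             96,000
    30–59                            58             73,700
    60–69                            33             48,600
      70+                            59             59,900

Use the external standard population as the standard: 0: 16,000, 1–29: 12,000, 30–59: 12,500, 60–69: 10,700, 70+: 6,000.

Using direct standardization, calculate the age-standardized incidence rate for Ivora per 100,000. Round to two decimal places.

Age-specific rates per 100,000 for Ivora: 4.26, 30.21, 78.70, 67.90, 98.50.
Standard total = 57,200; weights = 0.2797, 0.2098, 0.2185, 0.1871, 0.1049.
Standardized rate: 0.2797×4.26 + 0.2098×30.21 + 0.2185×78.70 + 0.1871×67.90 + 0.1049×98.50 = 47.7618 per 100,000.

47.76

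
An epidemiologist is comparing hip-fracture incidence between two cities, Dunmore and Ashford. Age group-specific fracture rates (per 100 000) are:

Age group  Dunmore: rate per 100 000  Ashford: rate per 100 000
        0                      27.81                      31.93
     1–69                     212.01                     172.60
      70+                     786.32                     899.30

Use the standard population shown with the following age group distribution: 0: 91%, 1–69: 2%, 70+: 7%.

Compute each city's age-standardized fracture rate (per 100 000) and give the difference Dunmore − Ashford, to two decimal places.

Standard weights: 0.91, 0.02, 0.07.
Dunmore: 0.9100×27.81 + 0.0200×212.01 + 0.0700×786.32 = 84.5897 per 100 000.
Ashford: 0.9100×31.93 + 0.0200×172.60 + 0.0700×899.30 = 95.4593 per 100 000.
Difference = 84.5897 − 95.4593 = -10.8696.

-10.87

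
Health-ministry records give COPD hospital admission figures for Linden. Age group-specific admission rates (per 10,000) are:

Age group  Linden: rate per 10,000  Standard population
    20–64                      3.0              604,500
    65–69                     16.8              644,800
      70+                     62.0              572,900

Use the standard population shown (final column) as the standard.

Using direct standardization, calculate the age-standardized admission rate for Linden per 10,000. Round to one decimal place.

26.4

Standard total = 1,822,200; weights = 0.3317, 0.3539, 0.3144.
Standardized rate: 0.3317×3.0 + 0.3539×16.8 + 0.3144×62.0 = 26.4329 per 10,000.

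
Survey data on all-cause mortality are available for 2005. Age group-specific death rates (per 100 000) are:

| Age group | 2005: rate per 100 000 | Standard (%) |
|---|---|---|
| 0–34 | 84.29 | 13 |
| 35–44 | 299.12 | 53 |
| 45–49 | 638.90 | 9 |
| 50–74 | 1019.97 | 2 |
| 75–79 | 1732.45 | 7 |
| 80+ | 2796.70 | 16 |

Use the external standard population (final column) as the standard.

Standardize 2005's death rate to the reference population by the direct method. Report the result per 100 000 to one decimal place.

Standard weights: 0.13, 0.53, 0.09, 0.02, 0.07, 0.16.
Standardized rate: 0.1300×84.29 + 0.5300×299.12 + 0.0900×638.90 + 0.0200×1019.97 + 0.0700×1732.45 + 0.1600×2796.70 = 816.1352 per 100 000.

816.1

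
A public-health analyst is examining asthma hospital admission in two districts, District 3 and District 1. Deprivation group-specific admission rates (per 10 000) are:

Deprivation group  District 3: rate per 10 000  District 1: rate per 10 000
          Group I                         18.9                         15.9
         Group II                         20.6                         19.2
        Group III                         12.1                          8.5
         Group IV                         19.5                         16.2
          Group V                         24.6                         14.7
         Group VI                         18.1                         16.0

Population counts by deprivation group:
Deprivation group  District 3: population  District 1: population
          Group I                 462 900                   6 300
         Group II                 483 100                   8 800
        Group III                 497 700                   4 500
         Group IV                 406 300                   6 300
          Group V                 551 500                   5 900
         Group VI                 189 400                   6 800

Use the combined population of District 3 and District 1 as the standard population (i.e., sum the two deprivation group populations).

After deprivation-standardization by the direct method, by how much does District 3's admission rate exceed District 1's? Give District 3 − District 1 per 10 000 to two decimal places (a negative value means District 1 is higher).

Combined standard total = 2 629 500; weights = 0.1784, 0.1871, 0.1910, 0.1569, 0.2120, 0.0746.
District 3: 0.1784×18.9 + 0.1871×20.6 + 0.1910×12.1 + 0.1569×19.5 + 0.2120×24.6 + 0.0746×18.1 = 19.1620 per 10 000.
District 1: 0.1784×15.9 + 0.1871×19.2 + 0.1910×8.5 + 0.1569×16.2 + 0.2120×14.7 + 0.0746×16.0 = 14.9042 per 10 000.
Difference = 19.1620 − 14.9042 = 4.2579.

4.26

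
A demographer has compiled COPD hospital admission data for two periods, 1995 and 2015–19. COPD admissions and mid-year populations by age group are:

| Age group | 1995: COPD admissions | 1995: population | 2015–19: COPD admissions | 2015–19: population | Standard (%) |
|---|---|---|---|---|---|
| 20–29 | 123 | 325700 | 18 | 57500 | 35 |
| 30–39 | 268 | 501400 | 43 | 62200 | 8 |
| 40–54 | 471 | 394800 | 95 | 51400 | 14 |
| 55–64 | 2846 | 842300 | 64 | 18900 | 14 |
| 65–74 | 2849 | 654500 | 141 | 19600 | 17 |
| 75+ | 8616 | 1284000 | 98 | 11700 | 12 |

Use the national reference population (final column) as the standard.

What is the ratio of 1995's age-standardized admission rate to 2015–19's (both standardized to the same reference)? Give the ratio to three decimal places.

Age-specific rates per 10000 for 1995: 3.78, 5.35, 11.93, 33.79, 43.53, 67.10.
For 2015–19: 3.13, 6.91, 18.48, 33.86, 71.94, 83.76.
Standard weights: 0.35, 0.08, 0.14, 0.14, 0.17, 0.12.
1995: 0.3500×3.78 + 0.0800×5.35 + 0.1400×11.93 + 0.1400×33.79 + 0.1700×43.53 + 0.1200×67.10 = 23.6023 per 10000.
2015–19: 0.3500×3.13 + 0.0800×6.91 + 0.1400×18.48 + 0.1400×33.86 + 0.1700×71.94 + 0.1200×83.76 = 31.2579 per 10000.
Ratio = 23.6023 ÷ 31.2579 = 0.75508.

0.755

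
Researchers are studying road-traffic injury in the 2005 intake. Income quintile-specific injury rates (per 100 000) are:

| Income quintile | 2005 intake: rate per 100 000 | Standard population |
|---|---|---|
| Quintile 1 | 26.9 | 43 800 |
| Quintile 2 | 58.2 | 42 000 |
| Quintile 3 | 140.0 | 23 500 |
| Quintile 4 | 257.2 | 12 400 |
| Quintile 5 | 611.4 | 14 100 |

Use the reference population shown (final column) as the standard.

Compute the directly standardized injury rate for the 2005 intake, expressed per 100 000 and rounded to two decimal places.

Standard total = 135 800; weights = 0.3225, 0.3093, 0.1730, 0.0913, 0.1038.
Standardized rate: 0.3225×26.9 + 0.3093×58.2 + 0.1730×140.0 + 0.0913×257.2 + 0.1038×611.4 = 137.8692 per 100 000.

137.87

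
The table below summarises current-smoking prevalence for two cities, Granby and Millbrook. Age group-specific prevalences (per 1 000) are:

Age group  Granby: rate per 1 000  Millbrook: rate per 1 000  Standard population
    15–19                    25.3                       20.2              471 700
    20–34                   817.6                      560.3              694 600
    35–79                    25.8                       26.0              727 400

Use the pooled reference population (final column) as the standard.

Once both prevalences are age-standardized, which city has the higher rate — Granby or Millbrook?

Granby

Standard total = 1 893 700; weights = 0.2491, 0.3668, 0.3841.
Granby: 0.2491×25.3 + 0.3668×817.6 + 0.3841×25.8 = 316.1039 per 1 000.
Millbrook: 0.2491×20.2 + 0.3668×560.3 + 0.3841×26.0 = 220.5339 per 1 000.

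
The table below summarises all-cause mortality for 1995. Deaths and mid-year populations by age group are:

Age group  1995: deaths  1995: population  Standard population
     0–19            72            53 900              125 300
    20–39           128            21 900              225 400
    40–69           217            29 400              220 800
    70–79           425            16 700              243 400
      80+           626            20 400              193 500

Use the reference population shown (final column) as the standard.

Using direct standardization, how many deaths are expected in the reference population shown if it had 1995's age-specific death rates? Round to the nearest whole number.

15247

Age-specific rates per 100 000 for 1995: 133.58, 584.47, 738.10, 2544.91, 3068.63.
Expected deaths = Σ (standard pop × age-specific rate ÷ 100 000)
= 125 300×133.58/100 000 + 225 400×584.47/100 000 + 220 800×738.10/100 000 + 243 400×2544.91/100 000 + 193 500×3068.63/100 000
= 167.38 + 1317.41 + 1629.71 + 6194.31 + 5937.79 = 15246.60.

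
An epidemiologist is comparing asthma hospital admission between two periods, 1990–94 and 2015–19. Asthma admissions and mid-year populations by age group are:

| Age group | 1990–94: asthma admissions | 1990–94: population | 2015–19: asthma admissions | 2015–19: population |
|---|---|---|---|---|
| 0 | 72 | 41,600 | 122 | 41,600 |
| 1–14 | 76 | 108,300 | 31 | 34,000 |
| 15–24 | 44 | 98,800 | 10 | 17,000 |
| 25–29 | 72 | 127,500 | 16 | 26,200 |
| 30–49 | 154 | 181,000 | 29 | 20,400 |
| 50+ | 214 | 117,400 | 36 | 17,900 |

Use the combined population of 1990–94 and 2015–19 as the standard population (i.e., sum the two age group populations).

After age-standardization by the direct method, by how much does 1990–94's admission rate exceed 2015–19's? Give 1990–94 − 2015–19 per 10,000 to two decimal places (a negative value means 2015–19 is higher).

-3.53

Age-specific rates per 10,000 for 1990–94: 17.31, 7.02, 4.45, 5.65, 8.51, 18.23.
For 2015–19: 29.33, 9.12, 5.88, 6.11, 14.22, 20.11.
Combined standard total = 831,700; weights = 0.1000, 0.1711, 0.1392, 0.1848, 0.2422, 0.1627.
1990–94: 0.1000×17.31 + 0.1711×7.02 + 0.1392×4.45 + 0.1848×5.65 + 0.2422×8.51 + 0.1627×18.23 = 9.6214 per 10,000.
2015–19: 0.1000×29.33 + 0.1711×9.12 + 0.1392×5.88 + 0.1848×6.11 + 0.2422×14.22 + 0.1627×20.11 = 13.1555 per 10,000.
Difference = 9.6214 − 13.1555 = -3.5341.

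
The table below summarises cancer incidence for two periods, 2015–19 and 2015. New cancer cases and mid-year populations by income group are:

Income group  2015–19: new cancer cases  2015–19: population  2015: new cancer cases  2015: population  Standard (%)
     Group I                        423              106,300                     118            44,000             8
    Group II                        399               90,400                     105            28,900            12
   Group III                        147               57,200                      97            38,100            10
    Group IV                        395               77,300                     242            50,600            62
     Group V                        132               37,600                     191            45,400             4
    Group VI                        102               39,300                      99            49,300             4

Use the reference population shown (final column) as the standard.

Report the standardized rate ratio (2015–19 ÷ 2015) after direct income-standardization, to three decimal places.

Income-specific rates per 100,000 for 2015–19: 397.93, 441.37, 256.99, 511.00, 351.06, 259.54.
For 2015: 268.18, 363.32, 254.59, 478.26, 420.70, 200.81.
Standard weights: 0.08, 0.12, 0.10, 0.62, 0.04, 0.04.
2015–19: 0.0800×397.93 + 0.1200×441.37 + 0.1000×256.99 + 0.6200×511.00 + 0.0400×351.06 + 0.0400×259.54 = 451.7402 per 100,000.
2015: 0.0800×268.18 + 0.1200×363.32 + 0.1000×254.59 + 0.6200×478.26 + 0.0400×420.70 + 0.0400×200.81 = 411.8949 per 100,000.
Ratio = 451.7402 ÷ 411.8949 = 1.09674.

1.097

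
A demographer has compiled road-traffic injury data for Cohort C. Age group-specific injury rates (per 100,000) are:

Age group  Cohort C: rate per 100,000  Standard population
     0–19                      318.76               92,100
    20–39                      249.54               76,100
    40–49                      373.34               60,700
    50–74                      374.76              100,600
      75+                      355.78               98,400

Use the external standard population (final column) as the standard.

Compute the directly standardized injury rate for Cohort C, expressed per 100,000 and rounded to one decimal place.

335.9

Standard total = 427,900; weights = 0.2152, 0.1778, 0.1419, 0.2351, 0.2300.
Standardized rate: 0.2152×318.76 + 0.1778×249.54 + 0.1419×373.34 + 0.2351×374.76 + 0.2300×355.78 = 335.8708 per 100,000.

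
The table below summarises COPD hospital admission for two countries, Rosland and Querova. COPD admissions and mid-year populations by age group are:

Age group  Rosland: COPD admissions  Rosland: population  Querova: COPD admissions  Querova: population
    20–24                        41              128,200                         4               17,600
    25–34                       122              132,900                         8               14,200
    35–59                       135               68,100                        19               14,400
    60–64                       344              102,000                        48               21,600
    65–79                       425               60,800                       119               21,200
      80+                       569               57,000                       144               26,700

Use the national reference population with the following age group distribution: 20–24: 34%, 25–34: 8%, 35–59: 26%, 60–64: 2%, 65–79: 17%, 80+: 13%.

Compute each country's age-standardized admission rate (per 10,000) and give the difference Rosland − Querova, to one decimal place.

10.9

Age-specific rates per 10,000 for Rosland: 3.20, 9.18, 19.82, 33.73, 69.90, 99.82.
For Querova: 2.27, 5.63, 13.19, 22.22, 56.13, 53.93.
Standard weights: 0.34, 0.08, 0.26, 0.02, 0.17, 0.13.
Rosland: 0.3400×3.20 + 0.0800×9.18 + 0.2600×19.82 + 0.0200×33.73 + 0.1700×69.90 + 0.1300×99.82 = 32.5109 per 10,000.
Querova: 0.3400×2.27 + 0.0800×5.63 + 0.2600×13.19 + 0.0200×22.22 + 0.1700×56.13 + 0.1300×53.93 = 21.6521 per 10,000.
Difference = 32.5109 − 21.6521 = 10.8587.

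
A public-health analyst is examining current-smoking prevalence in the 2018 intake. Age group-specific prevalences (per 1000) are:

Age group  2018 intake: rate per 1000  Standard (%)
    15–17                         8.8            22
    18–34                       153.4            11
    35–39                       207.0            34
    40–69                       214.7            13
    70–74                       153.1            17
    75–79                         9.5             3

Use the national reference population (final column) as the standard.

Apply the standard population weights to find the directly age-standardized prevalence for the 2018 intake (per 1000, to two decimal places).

Standard weights: 0.22, 0.11, 0.34, 0.13, 0.17, 0.03.
Standardized rate: 0.2200×8.8 + 0.1100×153.4 + 0.3400×207.0 + 0.1300×214.7 + 0.1700×153.1 + 0.0300×9.5 = 143.4130 per 1000.

143.41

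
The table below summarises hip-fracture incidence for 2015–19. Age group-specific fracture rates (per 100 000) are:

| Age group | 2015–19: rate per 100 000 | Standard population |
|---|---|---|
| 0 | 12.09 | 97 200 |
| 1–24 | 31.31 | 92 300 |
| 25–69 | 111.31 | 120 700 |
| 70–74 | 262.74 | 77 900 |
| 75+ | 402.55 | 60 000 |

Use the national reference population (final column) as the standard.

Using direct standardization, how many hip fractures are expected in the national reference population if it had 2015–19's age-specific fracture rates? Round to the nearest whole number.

Expected hip fractures = Σ (standard pop × age-specific rate ÷ 100 000)
= 97 200×12.09/100 000 + 92 300×31.31/100 000 + 120 700×111.31/100 000 + 77 900×262.74/100 000 + 60 000×402.55/100 000
= 11.75 + 28.90 + 134.35 + 204.67 + 241.53 = 621.21.

621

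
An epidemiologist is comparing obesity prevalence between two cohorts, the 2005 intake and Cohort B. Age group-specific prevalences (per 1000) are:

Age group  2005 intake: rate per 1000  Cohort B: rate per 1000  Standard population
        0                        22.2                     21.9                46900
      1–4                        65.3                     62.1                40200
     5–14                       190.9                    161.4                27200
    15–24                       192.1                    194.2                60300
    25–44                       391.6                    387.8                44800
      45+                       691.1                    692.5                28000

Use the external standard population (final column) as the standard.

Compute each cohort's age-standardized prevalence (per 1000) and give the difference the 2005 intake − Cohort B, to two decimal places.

Standard total = 247400; weights = 0.1896, 0.1625, 0.1099, 0.2437, 0.1811, 0.1132.
The 2005 intake: 0.1896×22.2 + 0.1625×65.3 + 0.1099×190.9 + 0.2437×192.1 + 0.1811×391.6 + 0.1132×691.1 = 231.7576 per 1000.
Cohort B: 0.1896×21.9 + 0.1625×62.1 + 0.1099×161.4 + 0.2437×194.2 + 0.1811×387.8 + 0.1132×692.5 = 227.9196 per 1000.
Difference = 231.7576 − 227.9196 = 3.8380.

3.84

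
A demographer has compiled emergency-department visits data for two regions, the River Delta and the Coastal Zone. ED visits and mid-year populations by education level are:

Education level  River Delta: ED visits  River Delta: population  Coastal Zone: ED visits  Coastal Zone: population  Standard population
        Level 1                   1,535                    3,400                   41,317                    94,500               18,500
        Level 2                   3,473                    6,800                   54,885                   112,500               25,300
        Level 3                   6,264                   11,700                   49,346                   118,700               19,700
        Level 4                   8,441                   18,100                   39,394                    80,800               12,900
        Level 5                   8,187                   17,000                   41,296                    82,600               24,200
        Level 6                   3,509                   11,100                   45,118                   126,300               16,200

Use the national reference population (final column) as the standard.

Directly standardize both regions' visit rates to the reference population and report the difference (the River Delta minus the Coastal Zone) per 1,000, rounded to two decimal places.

Education-specific rates per 1,000 for the River Delta: 451.471, 510.735, 535.385, 466.354, 481.588, 316.126.
For the Coastal Zone: 437.217, 487.867, 415.720, 487.550, 499.952, 357.229.
Standard total = 116,800; weights = 0.1584, 0.2166, 0.1687, 0.1104, 0.2072, 0.1387.
The River Delta: 0.1584×451.471 + 0.2166×510.735 + 0.1687×535.385 + 0.1104×466.354 + 0.2072×481.588 + 0.1387×316.126 = 467.5730 per 1,000.
The Coastal Zone: 0.1584×437.217 + 0.2166×487.867 + 0.1687×415.720 + 0.1104×487.550 + 0.2072×499.952 + 0.1387×357.229 = 452.0253 per 1,000.
Difference = 467.5730 − 452.0253 = 15.5477.

15.55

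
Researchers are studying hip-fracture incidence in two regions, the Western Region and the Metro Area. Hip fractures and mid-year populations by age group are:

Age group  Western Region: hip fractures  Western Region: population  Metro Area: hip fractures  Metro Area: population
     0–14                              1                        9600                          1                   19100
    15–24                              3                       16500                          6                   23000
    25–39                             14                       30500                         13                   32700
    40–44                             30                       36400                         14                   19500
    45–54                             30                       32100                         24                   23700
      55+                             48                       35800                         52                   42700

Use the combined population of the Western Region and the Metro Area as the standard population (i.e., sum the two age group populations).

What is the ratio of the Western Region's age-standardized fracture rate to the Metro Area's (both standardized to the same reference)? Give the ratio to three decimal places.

Age-specific rates per 100000 for the Western Region: 10.42, 18.18, 45.90, 82.42, 93.46, 134.08.
For the Metro Area: 5.24, 26.09, 39.76, 71.79, 101.27, 121.78.
Combined standard total = 321600; weights = 0.0892, 0.1228, 0.1965, 0.1738, 0.1735, 0.2441.
The Western Region: 0.0892×10.42 + 0.1228×18.18 + 0.1965×45.90 + 0.1738×82.42 + 0.1735×93.46 + 0.2441×134.08 = 75.4520 per 100000.
The Metro Area: 0.0892×5.24 + 0.1228×26.09 + 0.1965×39.76 + 0.1738×71.79 + 0.1735×101.27 + 0.2441×121.78 = 71.2591 per 100000.
Ratio = 75.4520 ÷ 71.2591 = 1.05884.

1.059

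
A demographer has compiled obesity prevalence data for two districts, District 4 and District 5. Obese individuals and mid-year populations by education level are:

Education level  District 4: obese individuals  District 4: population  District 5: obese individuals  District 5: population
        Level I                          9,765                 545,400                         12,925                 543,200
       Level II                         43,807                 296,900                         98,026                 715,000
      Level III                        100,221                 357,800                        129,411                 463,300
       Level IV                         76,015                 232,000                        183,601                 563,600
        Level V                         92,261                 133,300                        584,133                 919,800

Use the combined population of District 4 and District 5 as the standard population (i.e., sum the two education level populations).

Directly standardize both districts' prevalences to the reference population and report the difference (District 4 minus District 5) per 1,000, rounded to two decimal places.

Education-specific rates per 1,000 for District 4: 17.904, 147.548, 280.103, 327.651, 692.131.
For District 5: 23.794, 137.099, 279.324, 325.765, 635.065.
Combined standard total = 4,770,300; weights = 0.2282, 0.2121, 0.1721, 0.1668, 0.2208.
District 4: 0.2282×17.904 + 0.2121×147.548 + 0.1721×280.103 + 0.1668×327.651 + 0.2208×692.131 = 291.0402 per 1,000.
District 5: 0.2282×23.794 + 0.2121×137.099 + 0.1721×279.324 + 0.1668×325.765 + 0.2208×635.065 = 277.1214 per 1,000.
Difference = 291.0402 − 277.1214 = 13.9188.

13.92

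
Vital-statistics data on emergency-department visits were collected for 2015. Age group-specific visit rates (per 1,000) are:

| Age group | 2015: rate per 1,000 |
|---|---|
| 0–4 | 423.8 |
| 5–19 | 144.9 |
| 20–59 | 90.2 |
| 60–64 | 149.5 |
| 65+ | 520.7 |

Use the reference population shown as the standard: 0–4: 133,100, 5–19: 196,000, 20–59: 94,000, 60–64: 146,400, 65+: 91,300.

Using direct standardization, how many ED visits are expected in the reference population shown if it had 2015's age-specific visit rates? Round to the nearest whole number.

162714

Expected ED visits = Σ (standard pop × age-specific rate ÷ 1,000)
= 133,100×423.8/1,000 + 196,000×144.9/1,000 + 94,000×90.2/1,000 + 146,400×149.5/1,000 + 91,300×520.7/1,000
= 56407.78 + 28400.40 + 8478.80 + 21886.80 + 47539.91 = 162713.69.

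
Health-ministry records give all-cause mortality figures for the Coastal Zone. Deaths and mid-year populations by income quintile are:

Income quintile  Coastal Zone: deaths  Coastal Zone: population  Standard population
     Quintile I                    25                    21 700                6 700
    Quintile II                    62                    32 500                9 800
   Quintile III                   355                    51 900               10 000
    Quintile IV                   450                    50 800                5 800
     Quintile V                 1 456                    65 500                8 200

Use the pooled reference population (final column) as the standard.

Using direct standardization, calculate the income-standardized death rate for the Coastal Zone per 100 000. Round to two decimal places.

811.04

Income-specific rates per 100 000 for the Coastal Zone: 115.21, 190.77, 684.01, 885.83, 2222.90.
Standard total = 40 500; weights = 0.1654, 0.2420, 0.2469, 0.1432, 0.2025.
Standardized rate: 0.1654×115.21 + 0.2420×190.77 + 0.2469×684.01 + 0.1432×885.83 + 0.2025×2222.90 = 811.0392 per 100 000.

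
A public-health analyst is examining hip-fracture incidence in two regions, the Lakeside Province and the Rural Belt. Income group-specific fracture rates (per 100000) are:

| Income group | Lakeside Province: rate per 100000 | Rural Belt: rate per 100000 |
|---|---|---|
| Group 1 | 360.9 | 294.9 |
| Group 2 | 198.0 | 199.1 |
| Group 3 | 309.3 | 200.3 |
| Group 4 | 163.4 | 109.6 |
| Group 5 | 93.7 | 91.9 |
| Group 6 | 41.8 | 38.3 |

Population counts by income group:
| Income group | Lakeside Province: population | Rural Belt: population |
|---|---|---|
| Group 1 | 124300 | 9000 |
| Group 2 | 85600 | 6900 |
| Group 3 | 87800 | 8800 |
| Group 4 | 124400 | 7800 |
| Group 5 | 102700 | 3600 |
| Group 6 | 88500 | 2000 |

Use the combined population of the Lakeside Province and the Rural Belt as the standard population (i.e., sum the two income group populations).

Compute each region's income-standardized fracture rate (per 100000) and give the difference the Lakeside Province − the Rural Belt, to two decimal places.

41.21

Combined standard total = 651400; weights = 0.2046, 0.1420, 0.1483, 0.2029, 0.1632, 0.1389.
The Lakeside Province: 0.2046×360.9 + 0.1420×198.0 + 0.1483×309.3 + 0.2029×163.4 + 0.1632×93.7 + 0.1389×41.8 = 202.0971 per 100000.
The Rural Belt: 0.2046×294.9 + 0.1420×199.1 + 0.1483×200.3 + 0.2029×109.6 + 0.1632×91.9 + 0.1389×38.3 = 160.8845 per 100000.
Difference = 202.0971 − 160.8845 = 41.2126.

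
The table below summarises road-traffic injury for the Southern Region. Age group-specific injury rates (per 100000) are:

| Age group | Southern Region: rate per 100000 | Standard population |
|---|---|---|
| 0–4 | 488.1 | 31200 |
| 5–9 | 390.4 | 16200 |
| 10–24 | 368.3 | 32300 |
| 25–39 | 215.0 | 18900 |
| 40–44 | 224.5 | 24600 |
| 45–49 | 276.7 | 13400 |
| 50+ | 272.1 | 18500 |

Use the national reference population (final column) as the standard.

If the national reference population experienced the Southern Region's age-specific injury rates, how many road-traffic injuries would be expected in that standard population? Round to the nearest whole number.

Expected road-traffic injuries = Σ (standard pop × age-specific rate ÷ 100000)
= 31200×488.1/100000 + 16200×390.4/100000 + 32300×368.3/100000 + 18900×215.0/100000 + 24600×224.5/100000 + 13400×276.7/100000 + 18500×272.1/100000
= 152.29 + 63.24 + 118.96 + 40.63 + 55.23 + 37.08 + 50.34 = 517.77.

518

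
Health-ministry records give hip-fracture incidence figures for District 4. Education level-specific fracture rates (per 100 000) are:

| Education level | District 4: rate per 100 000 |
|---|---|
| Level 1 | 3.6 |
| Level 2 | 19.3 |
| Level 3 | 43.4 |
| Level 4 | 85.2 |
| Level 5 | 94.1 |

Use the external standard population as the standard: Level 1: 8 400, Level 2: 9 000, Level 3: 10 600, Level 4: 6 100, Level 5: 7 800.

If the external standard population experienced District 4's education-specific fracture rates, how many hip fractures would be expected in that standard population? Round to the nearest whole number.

Expected hip fractures = Σ (standard pop × education-specific rate ÷ 100 000)
= 8 400×3.6/100 000 + 9 000×19.3/100 000 + 10 600×43.4/100 000 + 6 100×85.2/100 000 + 7 800×94.1/100 000
= 0.30 + 1.74 + 4.60 + 5.20 + 7.34 = 19.18.

19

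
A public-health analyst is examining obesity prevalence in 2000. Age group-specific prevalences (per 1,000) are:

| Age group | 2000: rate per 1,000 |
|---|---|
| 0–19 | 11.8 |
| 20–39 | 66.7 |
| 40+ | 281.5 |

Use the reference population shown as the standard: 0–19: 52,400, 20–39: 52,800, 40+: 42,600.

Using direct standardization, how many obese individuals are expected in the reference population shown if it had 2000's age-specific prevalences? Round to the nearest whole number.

Expected obese individuals = Σ (standard pop × age-specific rate ÷ 1,000)
= 52,400×11.8/1,000 + 52,800×66.7/1,000 + 42,600×281.5/1,000
= 618.32 + 3521.76 + 11991.90 = 16131.98.

16132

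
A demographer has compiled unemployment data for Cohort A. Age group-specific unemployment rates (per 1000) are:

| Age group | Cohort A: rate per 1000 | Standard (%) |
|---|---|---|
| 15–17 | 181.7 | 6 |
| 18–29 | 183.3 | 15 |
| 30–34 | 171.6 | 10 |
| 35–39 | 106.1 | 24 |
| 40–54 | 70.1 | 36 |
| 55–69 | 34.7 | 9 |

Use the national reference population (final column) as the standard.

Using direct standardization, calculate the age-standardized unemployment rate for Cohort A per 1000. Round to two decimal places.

109.38

Standard weights: 0.06, 0.15, 0.10, 0.24, 0.36, 0.09.
Standardized rate: 0.0600×181.7 + 0.1500×183.3 + 0.1000×171.6 + 0.2400×106.1 + 0.3600×70.1 + 0.0900×34.7 = 109.3800 per 1000.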